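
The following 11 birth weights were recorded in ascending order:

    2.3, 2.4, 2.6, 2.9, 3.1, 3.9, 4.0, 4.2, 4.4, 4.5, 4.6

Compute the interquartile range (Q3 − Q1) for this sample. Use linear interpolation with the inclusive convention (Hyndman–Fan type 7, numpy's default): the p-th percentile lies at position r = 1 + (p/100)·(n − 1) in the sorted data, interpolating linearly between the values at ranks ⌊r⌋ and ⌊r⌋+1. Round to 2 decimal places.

n = 11.
P25: r = 3.5; ranks 3–4 are 2.6, 2.9; interpolating gives 2.75.
P75: r = 8.5; ranks 8–9 are 4.2, 4.4; interpolating gives 4.3.
Difference: 4.3 − 2.75 = 1.55.

1.55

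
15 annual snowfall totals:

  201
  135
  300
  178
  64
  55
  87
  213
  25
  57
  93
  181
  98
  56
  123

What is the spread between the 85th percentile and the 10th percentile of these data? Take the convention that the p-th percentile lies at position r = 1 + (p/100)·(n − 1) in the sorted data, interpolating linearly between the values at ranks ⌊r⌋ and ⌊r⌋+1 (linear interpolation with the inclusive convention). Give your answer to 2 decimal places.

Sorted: 25, 55, 56, 57, 64, 87, 93, 98, 123, 135, 178, 181, 201, 213, 300.
n = 15.
P10: r = 2.4; ranks 2–3 are 55, 56; interpolating gives 55.4.
P85: r = 12.9; ranks 12–13 are 181, 201; interpolating gives 199.
Difference: 199 − 55.4 = 143.6.

143.60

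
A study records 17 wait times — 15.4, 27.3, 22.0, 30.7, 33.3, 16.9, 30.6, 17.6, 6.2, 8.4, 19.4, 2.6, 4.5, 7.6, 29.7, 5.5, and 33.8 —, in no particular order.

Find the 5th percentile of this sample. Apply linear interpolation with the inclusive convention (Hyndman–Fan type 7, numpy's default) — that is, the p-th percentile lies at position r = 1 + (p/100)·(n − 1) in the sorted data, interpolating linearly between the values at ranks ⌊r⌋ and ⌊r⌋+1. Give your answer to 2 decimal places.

Sorted: 2.6, 4.5, 5.5, 6.2, 7.6, 8.4, 15.4, 16.9, 17.6, 19.4, 22.0, 27.3, 29.7, 30.6, 30.7, 33.3, 33.8.
n = 17.
r = 1 + (5/100)·(17 − 1) = 1 + 0.8 = 1.8.
Rank 1 is 2.6 and rank 2 is 4.5.
Interpolate: 2.6 + 0.8·(4.5 − 2.6) = 2.6 + 0.8·1.9 = 4.12.

4.12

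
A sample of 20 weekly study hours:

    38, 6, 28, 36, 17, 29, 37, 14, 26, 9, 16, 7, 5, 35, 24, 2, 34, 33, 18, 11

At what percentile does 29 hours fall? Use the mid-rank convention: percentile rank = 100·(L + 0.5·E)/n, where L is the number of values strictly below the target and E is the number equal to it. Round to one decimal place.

Sorted: 2, 5, 6, 7, 9, 11, 14, 16, 17, 18, 24, 26, 28, 29, 33, 34, 35, 36, 37, 38.
Count below 29: L = 13; count equal: E = 1; n = 20.
Percentile rank = 100·(13 + 0.5·1)/20 = 100·13.5/20 = 67.5.

67.5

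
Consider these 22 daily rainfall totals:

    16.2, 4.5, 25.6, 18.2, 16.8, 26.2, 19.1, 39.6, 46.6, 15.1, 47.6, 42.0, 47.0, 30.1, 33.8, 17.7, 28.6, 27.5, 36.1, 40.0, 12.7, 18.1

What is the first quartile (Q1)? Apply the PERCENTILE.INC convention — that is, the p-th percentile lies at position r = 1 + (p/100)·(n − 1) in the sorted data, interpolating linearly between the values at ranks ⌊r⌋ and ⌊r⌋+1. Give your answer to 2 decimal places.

17.80

Sorted: 4.5, 12.7, 15.1, 16.2, 16.8, 17.7, 18.1, 18.2, 19.1, 25.6, 26.2, 27.5, 28.6, 30.1, 33.8, 36.1, 39.6, 40.0, 42.0, 46.6, 47.0, 47.6.
n = 22.
r = 1 + (25/100)·(22 − 1) = 1 + 5.25 = 6.25.
Rank 6 is 17.7 and rank 7 is 18.1.
Interpolate: 17.7 + 0.25·(18.1 − 17.7) = 17.7 + 0.25·0.4 = 17.8.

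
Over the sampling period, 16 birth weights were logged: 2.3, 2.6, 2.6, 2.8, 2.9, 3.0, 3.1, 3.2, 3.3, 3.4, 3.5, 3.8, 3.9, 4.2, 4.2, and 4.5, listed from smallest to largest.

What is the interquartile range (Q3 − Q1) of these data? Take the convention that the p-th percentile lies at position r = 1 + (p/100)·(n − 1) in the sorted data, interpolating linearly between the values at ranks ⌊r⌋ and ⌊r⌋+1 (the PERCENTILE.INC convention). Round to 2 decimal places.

n = 16.
P25: r = 4.75; ranks 4–5 are 2.8, 2.9; interpolating gives 2.875.
P75: r = 12.25; ranks 12–13 are 3.8, 3.9; interpolating gives 3.825.
Difference: 3.825 − 2.875 = 0.95.

0.95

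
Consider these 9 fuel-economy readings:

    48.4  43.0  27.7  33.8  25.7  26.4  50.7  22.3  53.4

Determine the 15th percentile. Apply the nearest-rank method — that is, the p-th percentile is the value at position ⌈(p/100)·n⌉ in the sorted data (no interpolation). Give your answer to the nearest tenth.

25.7

Sorted: 22.3, 25.7, 26.4, 27.7, 33.8, 43.0, 48.4, 50.7, 53.4.
n = 9.
Position = ⌈15/100 · 9⌉ = ⌈1.35⌉ = 2.
The value at rank 2 is 25.7.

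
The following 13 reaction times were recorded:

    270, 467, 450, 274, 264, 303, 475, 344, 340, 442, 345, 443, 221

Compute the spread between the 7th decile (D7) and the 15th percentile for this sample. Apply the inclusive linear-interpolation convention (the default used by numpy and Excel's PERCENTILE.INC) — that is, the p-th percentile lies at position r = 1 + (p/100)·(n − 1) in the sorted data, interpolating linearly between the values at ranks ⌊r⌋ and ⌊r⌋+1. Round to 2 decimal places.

Sorted: 221, 264, 270, 274, 303, 340, 344, 345, 442, 443, 450, 467, 475.
n = 13.
P15: r = 2.8; ranks 2–3 are 264, 270; interpolating gives 268.8.
P70: r = 9.4; ranks 9–10 are 442, 443; interpolating gives 442.4.
Difference: 442.4 − 268.8 = 173.6.

173.60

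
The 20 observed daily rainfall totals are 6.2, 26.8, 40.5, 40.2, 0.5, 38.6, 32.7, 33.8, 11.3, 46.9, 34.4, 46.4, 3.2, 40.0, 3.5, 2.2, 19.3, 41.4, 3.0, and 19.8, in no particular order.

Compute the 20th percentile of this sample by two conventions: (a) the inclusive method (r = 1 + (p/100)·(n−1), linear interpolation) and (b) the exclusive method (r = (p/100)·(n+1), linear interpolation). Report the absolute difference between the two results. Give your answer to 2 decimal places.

0.18

Sorted: 0.5, 2.2, 3.0, 3.2, 3.5, 6.2, 11.3, 19.3, 19.8, 26.8, 32.7, 33.8, 34.4, 38.6, 40.0, 40.2, 40.5, 41.4, 46.4, 46.9.
n = 20.
(a) r = 4.8; between ranks 4 (3.2) and 5 (3.5): 3.44.
(b) r = 4.2; between ranks 4 (3.2) and 5 (3.5): 3.26.
|3.44 − 3.26| = 0.18.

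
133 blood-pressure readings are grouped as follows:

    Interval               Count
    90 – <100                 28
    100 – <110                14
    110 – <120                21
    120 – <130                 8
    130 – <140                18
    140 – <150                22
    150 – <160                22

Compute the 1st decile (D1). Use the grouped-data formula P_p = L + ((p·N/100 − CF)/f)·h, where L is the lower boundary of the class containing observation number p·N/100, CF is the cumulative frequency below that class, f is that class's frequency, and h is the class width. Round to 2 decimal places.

94.75

N = 133; target position k = 10/100 · 133 = 13.3.
Cumulative frequencies: 28, 42, 63, 71, 89, 111, 133.
Observation 13.3 falls in the class 90 – <100.
L = 90, CF = 0, f = 28, h = 10.
P10 = 90 + ((13.3 − 0)/28)·10 = 90 + 4.75 = 94.75.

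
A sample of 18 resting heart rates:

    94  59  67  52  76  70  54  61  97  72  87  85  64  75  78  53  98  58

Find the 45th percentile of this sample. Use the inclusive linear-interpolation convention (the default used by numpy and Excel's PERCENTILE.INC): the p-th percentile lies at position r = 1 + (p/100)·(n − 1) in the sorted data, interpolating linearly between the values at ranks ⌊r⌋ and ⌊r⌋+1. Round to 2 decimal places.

Sorted: 52, 53, 54, 58, 59, 61, 64, 67, 70, 72, 75, 76, 78, 85, 87, 94, 97, 98.
n = 18.
r = 1 + (45/100)·(18 − 1) = 1 + 7.65 = 8.65.
Rank 8 is 67 and rank 9 is 70.
Interpolate: 67 + 0.65·(70 − 67) = 67 + 0.65·3 = 68.95.

68.95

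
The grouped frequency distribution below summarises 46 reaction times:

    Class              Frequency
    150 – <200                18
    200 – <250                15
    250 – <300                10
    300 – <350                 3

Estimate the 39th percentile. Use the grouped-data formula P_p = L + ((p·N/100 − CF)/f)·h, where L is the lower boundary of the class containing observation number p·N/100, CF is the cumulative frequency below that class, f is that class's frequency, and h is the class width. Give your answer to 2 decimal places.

N = 46; target position k = 39/100 · 46 = 17.94.
Cumulative frequencies: 18, 33, 43, 46.
Observation 17.94 falls in the class 150 – <200.
L = 150, CF = 0, f = 18, h = 50.
P39 = 150 + ((17.94 − 0)/18)·50 = 150 + 49.8333 = 199.833.

199.83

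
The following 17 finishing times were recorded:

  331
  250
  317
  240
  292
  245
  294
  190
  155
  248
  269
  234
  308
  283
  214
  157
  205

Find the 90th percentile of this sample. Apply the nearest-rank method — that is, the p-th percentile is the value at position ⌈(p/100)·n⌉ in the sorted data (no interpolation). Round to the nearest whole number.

Sorted: 155, 157, 190, 205, 214, 234, 240, 245, 248, 250, 269, 283, 292, 294, 308, 317, 331.
n = 17.
Position = ⌈90/100 · 17⌉ = ⌈15.3⌉ = 16.
The value at rank 16 is 317.

317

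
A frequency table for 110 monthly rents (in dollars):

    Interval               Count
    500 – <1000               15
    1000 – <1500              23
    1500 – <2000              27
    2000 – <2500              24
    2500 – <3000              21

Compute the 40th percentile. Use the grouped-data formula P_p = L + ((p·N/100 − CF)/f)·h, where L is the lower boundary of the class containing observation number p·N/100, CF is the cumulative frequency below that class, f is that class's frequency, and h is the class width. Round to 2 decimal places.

N = 110; target position k = 40/100 · 110 = 44.
Cumulative frequencies: 15, 38, 65, 89, 110.
Observation 44 falls in the class 1500 – <2000.
L = 1500, CF = 38, f = 27, h = 500.
P40 = 1500 + ((44 − 38)/27)·500 = 1500 + 111.111 = 1611.11.

1611.11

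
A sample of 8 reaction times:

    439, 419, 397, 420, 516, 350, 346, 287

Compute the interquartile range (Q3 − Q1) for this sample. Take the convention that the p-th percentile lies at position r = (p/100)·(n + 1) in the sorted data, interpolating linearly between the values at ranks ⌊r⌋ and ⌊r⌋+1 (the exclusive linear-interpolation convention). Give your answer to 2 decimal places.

Sorted: 287, 346, 350, 397, 419, 420, 439, 516.
n = 8.
P25: r = 2.25; ranks 2–3 are 346, 350; interpolating gives 347.
P75: r = 6.75; ranks 6–7 are 420, 439; interpolating gives 434.25.
Difference: 434.25 − 347 = 87.25.

87.25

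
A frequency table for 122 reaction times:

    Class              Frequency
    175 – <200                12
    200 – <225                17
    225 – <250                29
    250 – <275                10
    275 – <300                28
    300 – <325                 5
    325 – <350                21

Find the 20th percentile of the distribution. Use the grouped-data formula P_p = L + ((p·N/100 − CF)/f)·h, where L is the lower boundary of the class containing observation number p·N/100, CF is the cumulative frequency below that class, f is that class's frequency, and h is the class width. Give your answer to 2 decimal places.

218.24

N = 122; target position k = 20/100 · 122 = 24.4.
Cumulative frequencies: 12, 29, 58, 68, 96, 101, 122.
Observation 24.4 falls in the class 200 – <225.
L = 200, CF = 12, f = 17, h = 25.
P20 = 200 + ((24.4 − 12)/17)·25 = 200 + 18.2353 = 218.235.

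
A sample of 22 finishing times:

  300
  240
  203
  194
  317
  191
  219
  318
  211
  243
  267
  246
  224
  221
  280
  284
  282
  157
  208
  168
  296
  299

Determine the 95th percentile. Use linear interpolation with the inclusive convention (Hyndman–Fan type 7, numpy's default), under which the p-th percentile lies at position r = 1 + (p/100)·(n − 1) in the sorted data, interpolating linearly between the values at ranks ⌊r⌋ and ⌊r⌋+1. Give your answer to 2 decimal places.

316.15

Sorted: 157, 168, 191, 194, 203, 208, 211, 219, 221, 224, 240, 243, 246, 267, 280, 282, 284, 296, 299, 300, 317, 318.
n = 22.
r = 1 + (95/100)·(22 − 1) = 1 + 19.95 = 20.95.
Rank 20 is 300 and rank 21 is 317.
Interpolate: 300 + 0.95·(317 − 300) = 300 + 0.95·17 = 316.15.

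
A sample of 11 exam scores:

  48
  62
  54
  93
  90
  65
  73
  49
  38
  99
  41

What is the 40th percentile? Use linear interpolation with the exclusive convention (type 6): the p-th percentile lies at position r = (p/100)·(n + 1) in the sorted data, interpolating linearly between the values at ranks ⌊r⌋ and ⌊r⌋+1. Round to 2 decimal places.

Sorted: 38, 41, 48, 49, 54, 62, 65, 73, 90, 93, 99.
n = 11.
r = (40/100)·(11 + 1) = 4.8.
Rank 4 is 49 and rank 5 is 54.
Interpolate: 49 + 0.8·(54 − 49) = 49 + 0.8·5 = 53.

53.00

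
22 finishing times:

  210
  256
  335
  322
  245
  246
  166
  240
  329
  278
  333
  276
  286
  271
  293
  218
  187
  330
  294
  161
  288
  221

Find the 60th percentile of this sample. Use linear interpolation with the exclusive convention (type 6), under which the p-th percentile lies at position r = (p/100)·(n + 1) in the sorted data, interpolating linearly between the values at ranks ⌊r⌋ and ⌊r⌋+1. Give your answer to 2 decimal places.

284.40

Sorted: 161, 166, 187, 210, 218, 221, 240, 245, 246, 256, 271, 276, 278, 286, 288, 293, 294, 322, 329, 330, 333, 335.
n = 22.
r = (60/100)·(22 + 1) = 13.8.
Rank 13 is 278 and rank 14 is 286.
Interpolate: 278 + 0.8·(286 − 278) = 278 + 0.8·8 = 284.4.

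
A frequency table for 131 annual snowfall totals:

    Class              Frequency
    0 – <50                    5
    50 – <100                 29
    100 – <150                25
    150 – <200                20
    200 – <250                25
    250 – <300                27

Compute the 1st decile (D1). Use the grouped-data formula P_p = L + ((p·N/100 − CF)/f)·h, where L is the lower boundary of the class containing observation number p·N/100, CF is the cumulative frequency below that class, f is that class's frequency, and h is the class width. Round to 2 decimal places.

63.97

N = 131; target position k = 10/100 · 131 = 13.1.
Cumulative frequencies: 5, 34, 59, 79, 104, 131.
Observation 13.1 falls in the class 50 – <100.
L = 50, CF = 5, f = 29, h = 50.
P10 = 50 + ((13.1 − 5)/29)·50 = 50 + 13.9655 = 63.9655.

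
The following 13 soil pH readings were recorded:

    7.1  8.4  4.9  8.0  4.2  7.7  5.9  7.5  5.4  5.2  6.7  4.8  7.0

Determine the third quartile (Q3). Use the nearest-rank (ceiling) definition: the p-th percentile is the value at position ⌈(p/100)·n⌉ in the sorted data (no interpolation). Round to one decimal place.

7.5

Sorted: 4.2, 4.8, 4.9, 5.2, 5.4, 5.9, 6.7, 7.0, 7.1, 7.5, 7.7, 8.0, 8.4.
n = 13.
Position = ⌈75/100 · 13⌉ = ⌈9.75⌉ = 10.
The value at rank 10 is 7.5.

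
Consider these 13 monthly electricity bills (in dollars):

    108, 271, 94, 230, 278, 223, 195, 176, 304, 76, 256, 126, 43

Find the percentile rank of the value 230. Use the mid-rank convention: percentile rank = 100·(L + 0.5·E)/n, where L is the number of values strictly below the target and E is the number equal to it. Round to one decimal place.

Sorted: 43, 76, 94, 108, 126, 176, 195, 223, 230, 256, 271, 278, 304.
Count below 230: L = 8; count equal: E = 1; n = 13.
Percentile rank = 100·(8 + 0.5·1)/13 = 100·8.5/13 = 65.38.

65.4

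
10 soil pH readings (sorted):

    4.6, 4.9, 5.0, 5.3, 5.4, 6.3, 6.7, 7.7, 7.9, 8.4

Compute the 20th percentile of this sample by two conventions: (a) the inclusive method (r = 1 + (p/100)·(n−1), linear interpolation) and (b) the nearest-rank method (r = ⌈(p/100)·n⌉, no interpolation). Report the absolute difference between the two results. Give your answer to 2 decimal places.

0.08

n = 10.
(a) r = 2.8; between ranks 2 (4.9) and 3 (5.0): 4.98.
(b) the nearest-rank method: rank 2 → 4.9.
|4.98 − 4.9| = 0.08.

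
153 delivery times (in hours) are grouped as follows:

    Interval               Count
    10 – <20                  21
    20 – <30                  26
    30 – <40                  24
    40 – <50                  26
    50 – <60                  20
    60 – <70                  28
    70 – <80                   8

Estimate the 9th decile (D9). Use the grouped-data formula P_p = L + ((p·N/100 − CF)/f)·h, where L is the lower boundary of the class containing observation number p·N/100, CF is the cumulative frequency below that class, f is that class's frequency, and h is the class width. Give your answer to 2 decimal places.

67.39

N = 153; target position k = 90/100 · 153 = 137.7.
Cumulative frequencies: 21, 47, 71, 97, 117, 145, 153.
Observation 137.7 falls in the class 60 – <70.
L = 60, CF = 117, f = 28, h = 10.
P90 = 60 + ((137.7 − 117)/28)·10 = 60 + 7.39286 = 67.3929.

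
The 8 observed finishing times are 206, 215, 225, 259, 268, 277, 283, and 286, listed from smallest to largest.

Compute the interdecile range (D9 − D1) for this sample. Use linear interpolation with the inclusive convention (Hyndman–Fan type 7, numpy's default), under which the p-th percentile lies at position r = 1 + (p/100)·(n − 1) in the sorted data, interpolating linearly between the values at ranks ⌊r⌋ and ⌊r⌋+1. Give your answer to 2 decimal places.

n = 8.
P10: r = 1.7; ranks 1–2 are 206, 215; interpolating gives 212.3.
P90: r = 7.3; ranks 7–8 are 283, 286; interpolating gives 283.9.
Difference: 283.9 − 212.3 = 71.6.

71.60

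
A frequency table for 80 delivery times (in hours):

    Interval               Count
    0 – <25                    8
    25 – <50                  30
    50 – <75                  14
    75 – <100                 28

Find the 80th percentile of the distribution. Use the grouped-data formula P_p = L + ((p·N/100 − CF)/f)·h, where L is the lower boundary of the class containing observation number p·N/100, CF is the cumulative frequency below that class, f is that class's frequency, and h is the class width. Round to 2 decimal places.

85.71

N = 80; target position k = 80/100 · 80 = 64.
Cumulative frequencies: 8, 38, 52, 80.
Observation 64 falls in the class 75 – <100.
L = 75, CF = 52, f = 28, h = 25.
P80 = 75 + ((64 − 52)/28)·25 = 75 + 10.7143 = 85.7143.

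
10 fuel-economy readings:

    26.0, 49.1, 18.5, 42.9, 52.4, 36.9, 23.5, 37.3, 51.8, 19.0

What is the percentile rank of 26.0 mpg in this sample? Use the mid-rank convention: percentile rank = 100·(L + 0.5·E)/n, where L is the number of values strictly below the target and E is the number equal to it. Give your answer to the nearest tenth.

35.0

Sorted: 18.5, 19.0, 23.5, 26.0, 36.9, 37.3, 42.9, 49.1, 51.8, 52.4.
Count below 26.0: L = 3; count equal: E = 1; n = 10.
Percentile rank = 100·(3 + 0.5·1)/10 = 100·3.5/10 = 35.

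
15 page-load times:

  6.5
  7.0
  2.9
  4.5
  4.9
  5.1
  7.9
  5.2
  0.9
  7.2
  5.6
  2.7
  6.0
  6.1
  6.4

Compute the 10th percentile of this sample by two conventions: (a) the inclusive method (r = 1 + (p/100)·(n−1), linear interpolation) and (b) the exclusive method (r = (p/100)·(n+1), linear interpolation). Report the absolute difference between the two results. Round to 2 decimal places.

Sorted: 0.9, 2.7, 2.9, 4.5, 4.9, 5.1, 5.2, 5.6, 6.0, 6.1, 6.4, 6.5, 7.0, 7.2, 7.9.
n = 15.
(a) r = 2.4; between ranks 2 (2.7) and 3 (2.9): 2.78.
(b) r = 1.6; between ranks 1 (0.9) and 2 (2.7): 1.98.
|2.78 − 1.98| = 0.8.

0.80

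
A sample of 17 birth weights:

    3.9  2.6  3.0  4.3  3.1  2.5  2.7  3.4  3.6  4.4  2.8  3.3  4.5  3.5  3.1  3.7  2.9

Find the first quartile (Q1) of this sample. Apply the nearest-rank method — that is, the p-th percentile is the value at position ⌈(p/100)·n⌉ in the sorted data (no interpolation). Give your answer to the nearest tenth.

Sorted: 2.5, 2.6, 2.7, 2.8, 2.9, 3.0, 3.1, 3.1, 3.3, 3.4, 3.5, 3.6, 3.7, 3.9, 4.3, 4.4, 4.5.
n = 17.
Position = ⌈25/100 · 17⌉ = ⌈4.25⌉ = 5.
The value at rank 5 is 2.9.

2.9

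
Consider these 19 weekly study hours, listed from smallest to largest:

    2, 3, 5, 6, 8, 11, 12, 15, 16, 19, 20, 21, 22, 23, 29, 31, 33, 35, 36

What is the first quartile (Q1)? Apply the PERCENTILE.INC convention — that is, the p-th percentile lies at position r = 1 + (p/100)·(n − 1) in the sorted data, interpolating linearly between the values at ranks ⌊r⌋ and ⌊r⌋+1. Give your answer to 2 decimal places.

n = 19.
r = 1 + (25/100)·(19 − 1) = 1 + 4.5 = 5.5.
Rank 5 is 8 and rank 6 is 11.
Interpolate: 8 + 0.5·(11 − 8) = 8 + 0.5·3 = 9.5.

9.50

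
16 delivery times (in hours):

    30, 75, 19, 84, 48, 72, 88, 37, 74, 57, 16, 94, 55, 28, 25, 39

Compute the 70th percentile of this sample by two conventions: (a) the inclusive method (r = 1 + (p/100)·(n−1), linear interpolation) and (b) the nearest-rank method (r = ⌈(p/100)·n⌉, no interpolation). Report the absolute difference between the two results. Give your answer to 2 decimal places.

Sorted: 16, 19, 25, 28, 30, 37, 39, 48, 55, 57, 72, 74, 75, 84, 88, 94.
n = 16.
(a) r = 11.5; between ranks 11 (72) and 12 (74): 73.
(b) the nearest-rank method: rank 12 → 74.
|73 − 74| = 1.

1.00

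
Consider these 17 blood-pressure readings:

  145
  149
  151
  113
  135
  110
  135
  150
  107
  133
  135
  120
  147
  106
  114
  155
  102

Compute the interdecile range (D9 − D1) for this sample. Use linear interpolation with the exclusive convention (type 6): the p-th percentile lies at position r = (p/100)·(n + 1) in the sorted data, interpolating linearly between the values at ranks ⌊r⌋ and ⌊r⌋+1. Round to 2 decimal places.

46.60

Sorted: 102, 106, 107, 110, 113, 114, 120, 133, 135, 135, 135, 145, 147, 149, 150, 151, 155.
n = 17.
P10: r = 1.8; ranks 1–2 are 102, 106; interpolating gives 105.2.
P90: r = 16.2; ranks 16–17 are 151, 155; interpolating gives 151.8.
Difference: 151.8 − 105.2 = 46.6.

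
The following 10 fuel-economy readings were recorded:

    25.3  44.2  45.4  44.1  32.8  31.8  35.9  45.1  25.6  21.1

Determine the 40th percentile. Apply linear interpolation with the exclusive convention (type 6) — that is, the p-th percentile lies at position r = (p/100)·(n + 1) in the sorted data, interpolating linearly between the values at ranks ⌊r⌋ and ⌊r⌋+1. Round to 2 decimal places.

Sorted: 21.1, 25.3, 25.6, 31.8, 32.8, 35.9, 44.1, 44.2, 45.1, 45.4.
n = 10.
r = (40/100)·(10 + 1) = 4.4.
Rank 4 is 31.8 and rank 5 is 32.8.
Interpolate: 31.8 + 0.4·(32.8 − 31.8) = 31.8 + 0.4·1 = 32.2.

32.20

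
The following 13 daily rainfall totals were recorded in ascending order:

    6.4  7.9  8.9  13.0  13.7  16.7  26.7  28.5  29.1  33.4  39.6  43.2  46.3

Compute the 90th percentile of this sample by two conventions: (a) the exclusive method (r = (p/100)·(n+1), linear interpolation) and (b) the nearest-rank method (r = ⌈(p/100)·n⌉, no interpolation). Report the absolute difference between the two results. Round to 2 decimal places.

1.86

n = 13.
(a) r = 12.6; between ranks 12 (43.2) and 13 (46.3): 45.06.
(b) the nearest-rank method: rank 12 → 43.2.
|45.06 − 43.2| = 1.86.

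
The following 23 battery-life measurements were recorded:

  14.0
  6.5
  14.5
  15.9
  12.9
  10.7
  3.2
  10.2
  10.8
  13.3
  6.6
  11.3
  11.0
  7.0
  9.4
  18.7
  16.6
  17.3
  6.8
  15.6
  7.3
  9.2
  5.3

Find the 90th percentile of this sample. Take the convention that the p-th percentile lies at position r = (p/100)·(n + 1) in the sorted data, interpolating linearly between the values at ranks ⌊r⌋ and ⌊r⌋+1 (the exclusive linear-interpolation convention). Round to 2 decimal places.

Sorted: 3.2, 5.3, 6.5, 6.6, 6.8, 7.0, 7.3, 9.2, 9.4, 10.2, 10.7, 10.8, 11.0, 11.3, 12.9, 13.3, 14.0, 14.5, 15.6, 15.9, 16.6, 17.3, 18.7.
n = 23.
r = (90/100)·(23 + 1) = 21.6.
Rank 21 is 16.6 and rank 22 is 17.3.
Interpolate: 16.6 + 0.6·(17.3 − 16.6) = 16.6 + 0.6·0.7 = 17.02.

17.02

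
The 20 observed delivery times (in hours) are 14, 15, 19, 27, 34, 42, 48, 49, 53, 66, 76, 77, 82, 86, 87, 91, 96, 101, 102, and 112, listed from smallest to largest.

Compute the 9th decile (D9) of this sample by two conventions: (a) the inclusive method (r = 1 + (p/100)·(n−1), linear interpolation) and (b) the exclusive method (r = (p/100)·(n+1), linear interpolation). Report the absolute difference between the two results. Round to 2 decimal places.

0.80

n = 20.
(a) r = 18.1; between ranks 18 (101) and 19 (102): 101.1.
(b) r = 18.9; between ranks 18 (101) and 19 (102): 101.9.
|101.1 − 101.9| = 0.8.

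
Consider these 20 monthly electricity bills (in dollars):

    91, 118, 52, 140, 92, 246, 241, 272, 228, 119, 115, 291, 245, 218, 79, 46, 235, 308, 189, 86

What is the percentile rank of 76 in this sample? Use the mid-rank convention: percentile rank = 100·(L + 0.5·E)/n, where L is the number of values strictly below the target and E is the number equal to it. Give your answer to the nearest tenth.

10.0

Sorted: 46, 52, 79, 86, 91, 92, 115, 118, 119, 140, 189, 218, 228, 235, 241, 245, 246, 272, 291, 308.
Count below 76: L = 2; count equal: E = 0; n = 20.
Percentile rank = 100·(2 + 0.5·0)/20 = 100·2/20 = 10.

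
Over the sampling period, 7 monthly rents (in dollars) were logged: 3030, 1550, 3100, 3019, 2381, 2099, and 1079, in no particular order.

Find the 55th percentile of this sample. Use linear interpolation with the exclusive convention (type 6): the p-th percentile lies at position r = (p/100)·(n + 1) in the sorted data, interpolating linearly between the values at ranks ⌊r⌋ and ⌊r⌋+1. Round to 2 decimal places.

Sorted: 1079, 1550, 2099, 2381, 3019, 3030, 3100.
n = 7.
r = (55/100)·(7 + 1) = 4.4.
Rank 4 is 2381 and rank 5 is 3019.
Interpolate: 2381 + 0.4·(3019 − 2381) = 2381 + 0.4·638 = 2636.2.

2636.20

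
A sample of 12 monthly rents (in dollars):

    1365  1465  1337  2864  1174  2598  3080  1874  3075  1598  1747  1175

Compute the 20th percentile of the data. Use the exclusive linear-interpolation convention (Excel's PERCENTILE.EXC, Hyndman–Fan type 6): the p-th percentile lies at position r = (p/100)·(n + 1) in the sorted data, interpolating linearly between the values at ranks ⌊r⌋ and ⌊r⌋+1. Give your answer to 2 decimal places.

1272.20

Sorted: 1174, 1175, 1337, 1365, 1465, 1598, 1747, 1874, 2598, 2864, 3075, 3080.
n = 12.
r = (20/100)·(12 + 1) = 2.6.
Rank 2 is 1175 and rank 3 is 1337.
Interpolate: 1175 + 0.6·(1337 − 1175) = 1175 + 0.6·162 = 1272.2.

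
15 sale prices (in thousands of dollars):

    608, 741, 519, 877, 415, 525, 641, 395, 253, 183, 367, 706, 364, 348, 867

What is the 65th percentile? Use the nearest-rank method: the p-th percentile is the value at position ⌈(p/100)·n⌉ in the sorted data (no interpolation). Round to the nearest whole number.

Sorted: 183, 253, 348, 364, 367, 395, 415, 519, 525, 608, 641, 706, 741, 867, 877.
n = 15.
Position = ⌈65/100 · 15⌉ = ⌈9.75⌉ = 10.
The value at rank 10 is 608.

608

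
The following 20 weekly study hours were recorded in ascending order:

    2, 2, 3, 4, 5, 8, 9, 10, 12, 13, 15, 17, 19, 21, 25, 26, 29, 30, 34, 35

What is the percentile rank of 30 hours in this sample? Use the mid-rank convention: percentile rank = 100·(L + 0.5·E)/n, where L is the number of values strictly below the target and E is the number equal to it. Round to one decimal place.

Count below 30: L = 17; count equal: E = 1; n = 20.
Percentile rank = 100·(17 + 0.5·1)/20 = 100·17.5/20 = 87.5.

87.5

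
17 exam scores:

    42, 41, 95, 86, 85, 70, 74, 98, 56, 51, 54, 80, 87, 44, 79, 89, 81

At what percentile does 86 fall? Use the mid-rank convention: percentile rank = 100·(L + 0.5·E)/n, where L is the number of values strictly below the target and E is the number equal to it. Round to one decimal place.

Sorted: 41, 42, 44, 51, 54, 56, 70, 74, 79, 80, 81, 85, 86, 87, 89, 95, 98.
Count below 86: L = 12; count equal: E = 1; n = 17.
Percentile rank = 100·(12 + 0.5·1)/17 = 100·12.5/17 = 73.53.

73.5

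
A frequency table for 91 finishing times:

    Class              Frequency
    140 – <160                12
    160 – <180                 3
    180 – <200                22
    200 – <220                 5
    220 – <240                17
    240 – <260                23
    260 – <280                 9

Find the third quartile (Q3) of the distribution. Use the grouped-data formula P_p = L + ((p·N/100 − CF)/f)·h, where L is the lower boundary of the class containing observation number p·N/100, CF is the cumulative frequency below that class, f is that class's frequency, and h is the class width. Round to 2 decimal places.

248.04

N = 91; target position k = 75/100 · 91 = 68.25.
Cumulative frequencies: 12, 15, 37, 42, 59, 82, 91.
Observation 68.25 falls in the class 240 – <260.
L = 240, CF = 59, f = 23, h = 20.
P75 = 240 + ((68.25 − 59)/23)·20 = 240 + 8.04348 = 248.043.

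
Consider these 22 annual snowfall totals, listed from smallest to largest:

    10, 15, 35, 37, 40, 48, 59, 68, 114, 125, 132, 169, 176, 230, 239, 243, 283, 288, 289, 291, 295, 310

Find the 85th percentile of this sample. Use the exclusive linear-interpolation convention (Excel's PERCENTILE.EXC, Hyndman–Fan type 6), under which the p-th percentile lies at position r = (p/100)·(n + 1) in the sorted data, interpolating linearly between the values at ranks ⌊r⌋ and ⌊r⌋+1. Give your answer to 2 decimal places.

290.10

n = 22.
r = (85/100)·(22 + 1) = 19.55.
Rank 19 is 289 and rank 20 is 291.
Interpolate: 289 + 0.55·(291 − 289) = 289 + 0.55·2 = 290.1.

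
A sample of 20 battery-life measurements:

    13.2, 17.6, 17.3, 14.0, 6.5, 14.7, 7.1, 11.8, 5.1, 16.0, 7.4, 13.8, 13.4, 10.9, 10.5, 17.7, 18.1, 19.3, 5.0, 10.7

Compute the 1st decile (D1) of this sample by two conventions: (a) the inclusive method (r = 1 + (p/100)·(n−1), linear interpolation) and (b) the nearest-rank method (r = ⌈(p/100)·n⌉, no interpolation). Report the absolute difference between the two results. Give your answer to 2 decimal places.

1.26

Sorted: 5.0, 5.1, 6.5, 7.1, 7.4, 10.5, 10.7, 10.9, 11.8, 13.2, 13.4, 13.8, 14.0, 14.7, 16.0, 17.3, 17.6, 17.7, 18.1, 19.3.
n = 20.
(a) r = 2.9; between ranks 2 (5.1) and 3 (6.5): 6.36.
(b) the nearest-rank method: rank 2 → 5.1.
|6.36 − 5.1| = 1.26.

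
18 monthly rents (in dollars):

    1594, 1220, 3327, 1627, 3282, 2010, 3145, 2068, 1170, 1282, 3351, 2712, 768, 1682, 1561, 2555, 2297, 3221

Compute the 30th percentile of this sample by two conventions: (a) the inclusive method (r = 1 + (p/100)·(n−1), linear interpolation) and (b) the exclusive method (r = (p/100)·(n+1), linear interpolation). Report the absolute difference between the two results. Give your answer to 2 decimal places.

13.20

Sorted: 768, 1170, 1220, 1282, 1561, 1594, 1627, 1682, 2010, 2068, 2297, 2555, 2712, 3145, 3221, 3282, 3327, 3351.
n = 18.
(a) r = 6.1; between ranks 6 (1594) and 7 (1627): 1597.3.
(b) r = 5.7; between ranks 5 (1561) and 6 (1594): 1584.1.
|1597.3 − 1584.1| = 13.2.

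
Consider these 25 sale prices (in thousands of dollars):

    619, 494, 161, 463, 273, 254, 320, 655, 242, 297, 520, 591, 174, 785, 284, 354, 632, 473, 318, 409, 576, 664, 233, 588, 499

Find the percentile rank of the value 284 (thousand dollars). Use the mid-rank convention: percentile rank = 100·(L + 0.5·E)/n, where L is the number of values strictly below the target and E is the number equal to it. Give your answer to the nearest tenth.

26.0

Sorted: 161, 174, 233, 242, 254, 273, 284, 297, 318, 320, 354, 409, 463, 473, 494, 499, 520, 576, 588, 591, 619, 632, 655, 664, 785.
Count below 284: L = 6; count equal: E = 1; n = 25.
Percentile rank = 100·(6 + 0.5·1)/25 = 100·6.5/25 = 26.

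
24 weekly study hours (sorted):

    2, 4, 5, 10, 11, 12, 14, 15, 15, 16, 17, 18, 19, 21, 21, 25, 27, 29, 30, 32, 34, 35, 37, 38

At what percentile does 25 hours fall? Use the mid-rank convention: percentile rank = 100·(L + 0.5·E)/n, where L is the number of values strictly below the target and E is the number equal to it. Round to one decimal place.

Count below 25: L = 15; count equal: E = 1; n = 24.
Percentile rank = 100·(15 + 0.5·1)/24 = 100·15.5/24 = 64.58.

64.6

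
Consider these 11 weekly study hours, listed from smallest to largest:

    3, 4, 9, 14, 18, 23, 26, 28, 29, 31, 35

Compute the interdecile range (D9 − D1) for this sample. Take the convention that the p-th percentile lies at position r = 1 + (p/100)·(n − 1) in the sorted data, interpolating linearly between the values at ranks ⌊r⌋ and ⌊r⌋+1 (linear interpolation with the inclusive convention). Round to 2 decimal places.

27.00

n = 11.
P10: r = 2 (integer) → 4.
P90: r = 10 (integer) → 31.
Difference: 31 − 4 = 27.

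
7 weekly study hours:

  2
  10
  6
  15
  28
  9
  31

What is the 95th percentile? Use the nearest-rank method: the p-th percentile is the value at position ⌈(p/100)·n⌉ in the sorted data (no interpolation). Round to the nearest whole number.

Sorted: 2, 6, 9, 10, 15, 28, 31.
n = 7.
Position = ⌈95/100 · 7⌉ = ⌈6.65⌉ = 7.
The value at rank 7 is 31.

31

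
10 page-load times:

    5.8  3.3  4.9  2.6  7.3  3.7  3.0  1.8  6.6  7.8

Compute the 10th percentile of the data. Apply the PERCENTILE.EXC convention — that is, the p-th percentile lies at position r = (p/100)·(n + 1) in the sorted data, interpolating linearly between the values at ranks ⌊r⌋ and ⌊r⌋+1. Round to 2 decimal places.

1.88

Sorted: 1.8, 2.6, 3.0, 3.3, 3.7, 4.9, 5.8, 6.6, 7.3, 7.8.
n = 10.
r = (10/100)·(10 + 1) = 1.1.
Rank 1 is 1.8 and rank 2 is 2.6.
Interpolate: 1.8 + 0.1·(2.6 − 1.8) = 1.8 + 0.1·0.8 = 1.88.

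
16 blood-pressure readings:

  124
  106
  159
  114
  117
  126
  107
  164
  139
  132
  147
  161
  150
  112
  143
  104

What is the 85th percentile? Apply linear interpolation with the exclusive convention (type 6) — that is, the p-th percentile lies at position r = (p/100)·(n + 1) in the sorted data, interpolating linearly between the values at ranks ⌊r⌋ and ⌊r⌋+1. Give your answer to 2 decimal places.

159.90

Sorted: 104, 106, 107, 112, 114, 117, 124, 126, 132, 139, 143, 147, 150, 159, 161, 164.
n = 16.
r = (85/100)·(16 + 1) = 14.45.
Rank 14 is 159 and rank 15 is 161.
Interpolate: 159 + 0.45·(161 − 159) = 159 + 0.45·2 = 159.9.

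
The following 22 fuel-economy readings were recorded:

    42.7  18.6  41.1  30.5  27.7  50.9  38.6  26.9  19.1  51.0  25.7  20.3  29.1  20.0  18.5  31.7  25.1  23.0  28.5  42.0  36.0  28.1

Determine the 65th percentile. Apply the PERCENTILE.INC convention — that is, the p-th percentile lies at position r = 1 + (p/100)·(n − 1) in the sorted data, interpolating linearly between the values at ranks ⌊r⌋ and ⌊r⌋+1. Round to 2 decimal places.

31.28

Sorted: 18.5, 18.6, 19.1, 20.0, 20.3, 23.0, 25.1, 25.7, 26.9, 27.7, 28.1, 28.5, 29.1, 30.5, 31.7, 36.0, 38.6, 41.1, 42.0, 42.7, 50.9, 51.0.
n = 22.
r = 1 + (65/100)·(22 − 1) = 1 + 13.65 = 14.65.
Rank 14 is 30.5 and rank 15 is 31.7.
Interpolate: 30.5 + 0.65·(31.7 − 30.5) = 30.5 + 0.65·1.2 = 31.28.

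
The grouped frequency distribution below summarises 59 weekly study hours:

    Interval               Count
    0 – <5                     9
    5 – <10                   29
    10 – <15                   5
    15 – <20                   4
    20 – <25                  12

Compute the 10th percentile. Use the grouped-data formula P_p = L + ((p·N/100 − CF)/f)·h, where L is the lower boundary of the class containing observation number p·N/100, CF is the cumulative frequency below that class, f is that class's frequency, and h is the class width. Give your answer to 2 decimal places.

N = 59; target position k = 10/100 · 59 = 5.9.
Cumulative frequencies: 9, 38, 43, 47, 59.
Observation 5.9 falls in the class 0 – <5.
L = 0, CF = 0, f = 9, h = 5.
P10 = 0 + ((5.9 − 0)/9)·5 = 0 + 3.27778 = 3.27778.

3.28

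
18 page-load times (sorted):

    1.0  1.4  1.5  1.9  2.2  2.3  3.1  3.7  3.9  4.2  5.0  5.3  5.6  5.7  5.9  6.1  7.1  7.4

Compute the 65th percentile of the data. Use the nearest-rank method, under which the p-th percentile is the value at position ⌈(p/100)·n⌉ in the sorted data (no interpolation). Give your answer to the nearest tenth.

5.3

n = 18.
Position = ⌈65/100 · 18⌉ = ⌈11.7⌉ = 12.
The value at rank 12 is 5.3.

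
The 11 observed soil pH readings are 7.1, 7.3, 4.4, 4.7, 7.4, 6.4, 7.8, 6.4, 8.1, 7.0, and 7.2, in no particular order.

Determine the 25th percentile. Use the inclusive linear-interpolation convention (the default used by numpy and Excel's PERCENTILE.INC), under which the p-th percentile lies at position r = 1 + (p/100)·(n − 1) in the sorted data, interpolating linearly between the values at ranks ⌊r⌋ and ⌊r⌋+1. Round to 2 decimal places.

Sorted: 4.4, 4.7, 6.4, 6.4, 7.0, 7.1, 7.2, 7.3, 7.4, 7.8, 8.1.
n = 11.
r = 1 + (25/100)·(11 − 1) = 1 + 2.5 = 3.5.
Rank 3 is 6.4 and rank 4 is 6.4.
Interpolate: 6.4 + 0.5·(6.4 − 6.4) = 6.4 + 0.5·0 = 6.4.

6.40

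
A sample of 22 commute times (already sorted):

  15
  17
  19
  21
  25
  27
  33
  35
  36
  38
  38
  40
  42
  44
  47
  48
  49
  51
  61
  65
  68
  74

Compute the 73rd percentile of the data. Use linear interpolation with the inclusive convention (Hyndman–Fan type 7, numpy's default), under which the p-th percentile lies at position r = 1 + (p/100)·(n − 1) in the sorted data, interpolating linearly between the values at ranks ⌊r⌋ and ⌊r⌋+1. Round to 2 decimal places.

n = 22.
r = 1 + (73/100)·(22 − 1) = 1 + 15.33 = 16.33.
Rank 16 is 48 and rank 17 is 49.
Interpolate: 48 + 0.33·(49 − 48) = 48 + 0.33·1 = 48.33.

48.33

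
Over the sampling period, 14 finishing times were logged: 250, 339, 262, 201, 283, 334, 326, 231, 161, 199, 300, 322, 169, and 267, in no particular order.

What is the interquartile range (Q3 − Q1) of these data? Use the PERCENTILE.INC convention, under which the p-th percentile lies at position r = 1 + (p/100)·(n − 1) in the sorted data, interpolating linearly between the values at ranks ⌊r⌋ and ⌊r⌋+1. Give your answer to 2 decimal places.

Sorted: 161, 169, 199, 201, 231, 250, 262, 267, 283, 300, 322, 326, 334, 339.
n = 14.
P25: r = 4.25; ranks 4–5 are 201, 231; interpolating gives 208.5.
P75: r = 10.75; ranks 10–11 are 300, 322; interpolating gives 316.5.
Difference: 316.5 − 208.5 = 108.

108.00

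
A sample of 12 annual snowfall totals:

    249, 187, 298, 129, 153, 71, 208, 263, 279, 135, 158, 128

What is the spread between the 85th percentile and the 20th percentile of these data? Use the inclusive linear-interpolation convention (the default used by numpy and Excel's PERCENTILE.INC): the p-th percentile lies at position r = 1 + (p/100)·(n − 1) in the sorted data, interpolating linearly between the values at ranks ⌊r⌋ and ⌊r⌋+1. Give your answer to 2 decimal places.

138.40

Sorted: 71, 128, 129, 135, 153, 158, 187, 208, 249, 263, 279, 298.
n = 12.
P20: r = 3.2; ranks 3–4 are 129, 135; interpolating gives 130.2.
P85: r = 10.35; ranks 10–11 are 263, 279; interpolating gives 268.6.
Difference: 268.6 − 130.2 = 138.4.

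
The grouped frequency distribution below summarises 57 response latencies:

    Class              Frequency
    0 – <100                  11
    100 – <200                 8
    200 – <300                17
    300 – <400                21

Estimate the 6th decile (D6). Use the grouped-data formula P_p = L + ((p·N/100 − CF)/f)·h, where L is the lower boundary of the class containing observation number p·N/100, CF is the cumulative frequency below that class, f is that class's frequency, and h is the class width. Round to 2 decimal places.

289.41

N = 57; target position k = 60/100 · 57 = 34.2.
Cumulative frequencies: 11, 19, 36, 57.
Observation 34.2 falls in the class 200 – <300.
L = 200, CF = 19, f = 17, h = 100.
P60 = 200 + ((34.2 − 19)/17)·100 = 200 + 89.4118 = 289.412.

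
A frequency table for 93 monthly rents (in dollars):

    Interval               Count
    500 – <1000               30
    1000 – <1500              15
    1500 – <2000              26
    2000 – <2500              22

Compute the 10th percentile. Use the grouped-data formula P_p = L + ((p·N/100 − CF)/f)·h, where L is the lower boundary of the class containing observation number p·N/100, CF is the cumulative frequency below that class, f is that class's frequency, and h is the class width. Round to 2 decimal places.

N = 93; target position k = 10/100 · 93 = 9.3.
Cumulative frequencies: 30, 45, 71, 93.
Observation 9.3 falls in the class 500 – <1000.
L = 500, CF = 0, f = 30, h = 500.
P10 = 500 + ((9.3 − 0)/30)·500 = 500 + 155 = 655.

655.00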